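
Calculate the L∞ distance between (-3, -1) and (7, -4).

max(|x_i - y_i|) = max(|-3 - 7|, |-1 - (-4)|) = max(10, 3) = 10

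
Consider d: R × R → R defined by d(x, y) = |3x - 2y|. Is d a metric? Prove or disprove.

No. d fails symmetry: d(1, 3) = |3·1 - 2·3| = |-3| = 3, but d(3, 1) = |3·3 - 2·1| = |7| = 7. Since 3 ≠ 7, d(x,y) ≠ d(y,x) in general.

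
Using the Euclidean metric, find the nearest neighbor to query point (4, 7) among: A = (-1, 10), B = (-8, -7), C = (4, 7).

Distances: d(A) ≈ 5.831, d(B) ≈ 18.4391, d(C) = 0. Nearest: C = (4, 7) with distance 0.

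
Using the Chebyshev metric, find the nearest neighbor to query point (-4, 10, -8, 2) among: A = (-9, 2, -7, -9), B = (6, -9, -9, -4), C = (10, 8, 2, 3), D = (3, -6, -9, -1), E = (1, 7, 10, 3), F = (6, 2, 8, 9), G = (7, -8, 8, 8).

Distances: d(A) = 11, d(B) = 19, d(C) = 14, d(D) = 16, d(E) = 18, d(F) = 16, d(G) = 18. Nearest: A = (-9, 2, -7, -9) with distance 11.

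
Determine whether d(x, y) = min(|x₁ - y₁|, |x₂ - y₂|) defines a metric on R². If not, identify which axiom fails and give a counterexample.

No. d fails identity of indiscernibles: take x = (-5, 0) and y = (-5, 2). Then d(x,y) = min(|-5 - (-5)|, |0 - 2|) = min(0, 2) = 0, yet x ≠ y.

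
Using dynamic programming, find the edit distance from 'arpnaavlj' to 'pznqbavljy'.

Let D[i][j] be the edit distance between the first i characters of 'arpnaavlj' and the first j characters of 'pznqbavljy', with D[i][0] = i, D[0][j] = j, and D[i][j] = D[i-1][j-1] if the characters match, else 1 + min(D[i-1][j], D[i][j-1], D[i-1][j-1]). Filling the table (rows: prefixes of 'arpnaavlj', columns: prefixes of 'pznqbavljy'):
     ε  p  z  n  q  b  a  v  l  j  y
  ε  0  1  2  3  4  5  6  7  8  9 10
  a  1  1  2  3  4  5  5  6  7  8  9
  r  2  2  2  3  4  5  6  6  7  8  9
  p  3  2  3  3  4  5  6  7  7  8  9
  n  4  3  3  3  4  5  6  7  8  8  9
  a  5  4  4  4  4  5  5  6  7  8  9
  a  6  5  5  5  5  5  5  6  7  8  9
  v  7  6  6  6  6  6  6  5  6  7  8
  l  8  7  7  7  7  7  7  6  5  6  7
  j  9  8  8  8  8  8  8  7  6  5  6
The bottom-right entry gives D[9][10] = 6, so no sequence of fewer than 6 edits works. Backtracking through the table gives one optimal edit sequence (6 edits):
  arpnaavlj → prpnaavlj (sub a→p @1)
  prpnaavlj → pzpnaavlj (sub r→z @2)
  pzpnaavlj → pznnaavlj (sub p→n @3)
  pznnaavlj → pznqaavlj (sub n→q @4)
  pznqaavlj → pznqbavlj (sub a→b @5)
  pznqbavlj → pznqbavljy (ins y @10)
Edit distance = 6.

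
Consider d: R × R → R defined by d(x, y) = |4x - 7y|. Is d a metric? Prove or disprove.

No. d fails symmetry: d(2, 7) = |4·2 - 7·7| = |-41| = 41, but d(7, 2) = |4·7 - 7·2| = |14| = 14. Since 41 ≠ 14, d(x,y) ≠ d(y,x) in general.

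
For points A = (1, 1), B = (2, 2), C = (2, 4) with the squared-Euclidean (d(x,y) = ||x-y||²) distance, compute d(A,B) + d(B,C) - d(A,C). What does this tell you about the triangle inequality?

d(A,B) = 1² + 1² = 2, d(B,C) = 0² + 2² = 4, d(A,C) = 1² + 3² = 10.
d(A,B) + d(B,C) - d(A,C) = 2 + 4 - 10 = 6 - 10 = -4. This is < 0, so the triangle inequality FAILS for these points (squared-Euclidean is not a metric).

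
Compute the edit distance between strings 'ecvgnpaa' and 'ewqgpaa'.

Let D[i][j] be the edit distance between the first i characters of 'ecvgnpaa' and the first j characters of 'ewqgpaa', with D[i][0] = i, D[0][j] = j, and D[i][j] = D[i-1][j-1] if the characters match, else 1 + min(D[i-1][j], D[i][j-1], D[i-1][j-1]). Filling the table (rows: prefixes of 'ecvgnpaa', columns: prefixes of 'ewqgpaa'):
     ε  e  w  q  g  p  a  a
  ε  0  1  2  3  4  5  6  7
  e  1  0  1  2  3  4  5  6
  c  2  1  1  2  3  4  5  6
  v  3  2  2  2  3  4  5  6
  g  4  3  3  3  2  3  4  5
  n  5  4  4  4  3  3  4  5
  p  6  5  5  5  4  3  4  5
  a  7  6  6  6  5  4  3  4
  a  8  7  7  7  6  5  4  3
The bottom-right entry gives D[8][7] = 3, so no sequence of fewer than 3 edits works. Backtracking through the table gives one optimal edit sequence (3 edits):
  ecvgnpaa → ewvgnpaa (sub c→w @2)
  ewvgnpaa → ewqgnpaa (sub v→q @3)
  ewqgnpaa → ewqgpaa (del n @5)
Edit distance = 3.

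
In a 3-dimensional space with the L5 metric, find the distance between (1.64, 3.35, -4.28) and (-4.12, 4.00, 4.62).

(Σ|x_i - y_i|^5)^(1/5) = (|1.64 - (-4.12)|^5 + |3.35 - 4|^5 + |-4.28 - 4.62|^5)^(1/5)
= (5.76^5 + 0.65^5 + 8.9^5)^(1/5) ≈ (6340.3381 + 0.116 + 55840.5945)^(1/5) = (62181.0486)^(1/5) ≈ 9.0935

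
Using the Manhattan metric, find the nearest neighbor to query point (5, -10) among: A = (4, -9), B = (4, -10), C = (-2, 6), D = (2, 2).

Distances: d(A) = 2, d(B) = 1, d(C) = 23, d(D) = 15. Nearest: B = (4, -10) with distance 1.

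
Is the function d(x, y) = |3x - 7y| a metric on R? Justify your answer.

No. d fails symmetry: d(8, 7) = |3·8 - 7·7| = |-25| = 25, but d(7, 8) = |3·7 - 7·8| = |-35| = 35. Since 25 ≠ 35, d(x,y) ≠ d(y,x) in general.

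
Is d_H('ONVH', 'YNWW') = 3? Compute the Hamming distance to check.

Differing positions: 1, 3, 4. Hamming distance = 3, so the claim is true.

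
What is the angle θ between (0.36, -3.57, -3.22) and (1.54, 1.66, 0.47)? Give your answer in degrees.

With u = (0.36, -3.57, -3.22), v = (1.54, 1.66, 0.47):
u·v = 0.36·1.54 + (-3.57)·1.66 + (-3.22)·0.47 = 0.5544 + (-5.9262) + (-1.5134) = -6.8852.
|u| = √(0.36² + (-3.57)² + (-3.22)²) = √(0.1296 + 12.7449 + 10.3684) = √23.2429, |v| = √(1.54² + 1.66² + 0.47²) = √(2.3716 + 2.7556 + 0.2209) = √5.3481.
cos θ = (u·v)/(|u||v|) = -6.8852/(√23.2429·√5.3481) ≈ -0.617549
θ = arccos(-0.617549) ≈ 128.14°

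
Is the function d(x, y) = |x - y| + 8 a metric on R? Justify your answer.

No. d fails identity of indiscernibles (specifically d(x,x) = 0): d(2, 2) = |2 - 2| + 8 = 0 + 8 = 8 ≠ 0.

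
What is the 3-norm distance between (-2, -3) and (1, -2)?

(Σ|x_i - y_i|^3)^(1/3) = (|-2 - 1|^3 + |-3 - (-2)|^3)^(1/3)
= (3^3 + 1^3)^(1/3) = (27 + 1)^(1/3) = (28)^(1/3) ≈ 3.0366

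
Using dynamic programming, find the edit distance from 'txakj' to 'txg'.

Let D[i][j] be the edit distance between the first i characters of 'txakj' and the first j characters of 'txg', with D[i][0] = i, D[0][j] = j, and D[i][j] = D[i-1][j-1] if the characters match, else 1 + min(D[i-1][j], D[i][j-1], D[i-1][j-1]). Filling the table (rows: prefixes of 'txakj', columns: prefixes of 'txg'):
     ε  t  x  g
  ε  0  1  2  3
  t  1  0  1  2
  x  2  1  0  1
  a  3  2  1  1
  k  4  3  2  2
  j  5  4  3  3
The bottom-right entry gives D[5][3] = 3, so no sequence of fewer than 3 edits works. Backtracking through the table gives one optimal edit sequence (3 edits):
  txakj → txkj (del a @3)
  txkj → txj (del k @3)
  txj → txg (sub j→g @3)
Edit distance = 3.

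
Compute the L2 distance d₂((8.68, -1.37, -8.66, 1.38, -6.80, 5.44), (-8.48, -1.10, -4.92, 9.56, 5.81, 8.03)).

√(Σ(x_i - y_i)²) = √((8.68 - (-8.48))² + (-1.37 - (-1.1))² + (-8.66 - (-4.92))² + (1.38 - 9.56)² + (-6.8 - 5.81)² + (5.44 - 8.03)²)
= √(17.16² + (-0.27)² + (-3.74)² + (-8.18)² + (-12.61)² + (-2.59)²) = √(294.4656 + 0.0729 + 13.9876 + 66.9124 + 159.0121 + 6.7081) = √541.1587 ≈ 23.2628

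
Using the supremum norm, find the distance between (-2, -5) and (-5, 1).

max(|x_i - y_i|) = max(|-2 - (-5)|, |-5 - 1|) = max(3, 6) = 6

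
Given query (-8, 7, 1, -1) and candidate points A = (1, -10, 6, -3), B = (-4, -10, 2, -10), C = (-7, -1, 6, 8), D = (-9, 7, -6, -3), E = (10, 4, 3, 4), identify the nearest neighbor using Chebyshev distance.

Distances: d(A) = 17, d(B) = 17, d(C) = 9, d(D) = 7, d(E) = 18. Nearest: D = (-9, 7, -6, -3) with distance 7.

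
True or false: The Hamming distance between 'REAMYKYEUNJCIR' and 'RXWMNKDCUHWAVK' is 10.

Differing positions: 2, 3, 5, 7, 8, 10, 11, 12, 13, 14. Hamming distance = 10, so the claim is true.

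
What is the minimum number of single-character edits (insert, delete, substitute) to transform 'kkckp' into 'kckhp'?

Let D[i][j] be the edit distance between the first i characters of 'kkckp' and the first j characters of 'kckhp', with D[i][0] = i, D[0][j] = j, and D[i][j] = D[i-1][j-1] if the characters match, else 1 + min(D[i-1][j], D[i][j-1], D[i-1][j-1]). Filling the table (rows: prefixes of 'kkckp', columns: prefixes of 'kckhp'):
     ε  k  c  k  h  p
  ε  0  1  2  3  4  5
  k  1  0  1  2  3  4
  k  2  1  1  1  2  3
  c  3  2  1  2  2  3
  k  4  3  2  1  2  3
  p  5  4  3  2  2  2
The bottom-right entry gives D[5][5] = 2, so no sequence of fewer than 2 edits works. Backtracking through the table gives one optimal edit sequence (2 edits):
  kkckp → kckp (del k @1)
  kckp → kckhp (ins h @4)
Edit distance = 2.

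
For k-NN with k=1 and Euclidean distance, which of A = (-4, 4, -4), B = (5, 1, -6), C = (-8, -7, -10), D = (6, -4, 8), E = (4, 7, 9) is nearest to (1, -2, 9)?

Distances: d(A) ≈ 15.1658, d(B) ≈ 15.8114, d(C) ≈ 21.6102, d(D) ≈ 5.4772, d(E) ≈ 9.4868. Nearest: D = (6, -4, 8) with distance 5.4772.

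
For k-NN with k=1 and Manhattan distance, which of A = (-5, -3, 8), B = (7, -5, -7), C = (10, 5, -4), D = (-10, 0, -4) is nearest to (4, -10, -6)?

Distances: d(A) = 30, d(B) = 9, d(C) = 23, d(D) = 26. Nearest: B = (7, -5, -7) with distance 9.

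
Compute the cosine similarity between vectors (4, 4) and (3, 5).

With u = (4, 4), v = (3, 5):
u·v = 4·3 + 4·5 = 12 + 20 = 32.
|u| = √(4² + 4²) = √32, |v| = √(3² + 5²) = √34, so |u||v| = √(32·34) = √1088.
cos θ = (u·v)/(|u||v|) = 32/√1088 ≈ 0.9701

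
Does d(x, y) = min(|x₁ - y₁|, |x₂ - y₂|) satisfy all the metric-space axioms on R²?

No. d fails identity of indiscernibles: take x = (3, 0) and y = (3, 9). Then d(x,y) = min(|3 - 3|, |0 - 9|) = min(0, 9) = 0, yet x ≠ y.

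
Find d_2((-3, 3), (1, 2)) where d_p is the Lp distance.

(Σ|x_i - y_i|^2)^(1/2) = (|-3 - 1|^2 + |3 - 2|^2)^(1/2)
= (4^2 + 1^2)^(1/2) = (16 + 1)^(1/2) = (17)^(1/2) ≈ 4.1231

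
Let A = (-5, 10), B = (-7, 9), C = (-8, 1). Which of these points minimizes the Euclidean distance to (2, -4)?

Distances: d(A) ≈ 15.6525, d(B) ≈ 15.8114, d(C) ≈ 11.1803. Nearest: C = (-8, 1) with distance 11.1803.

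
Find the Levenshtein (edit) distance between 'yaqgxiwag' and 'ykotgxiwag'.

Let D[i][j] be the edit distance between the first i characters of 'yaqgxiwag' and the first j characters of 'ykotgxiwag', with D[i][0] = i, D[0][j] = j, and D[i][j] = D[i-1][j-1] if the characters match, else 1 + min(D[i-1][j], D[i][j-1], D[i-1][j-1]). Filling the table (rows: prefixes of 'yaqgxiwag', columns: prefixes of 'ykotgxiwag'):
     ε  y  k  o  t  g  x  i  w  a  g
  ε  0  1  2  3  4  5  6  7  8  9 10
  y  1  0  1  2  3  4  5  6  7  8  9
  a  2  1  1  2  3  4  5  6  7  7  8
  q  3  2  2  2  3  4  5  6  7  8  8
  g  4  3  3  3  3  3  4  5  6  7  8
  x  5  4  4  4  4  4  3  4  5  6  7
  i  6  5  5  5  5  5  4  3  4  5  6
  w  7  6  6  6  6  6  5  4  3  4  5
  a  8  7  7  7  7  7  6  5  4  3  4
  g  9  8  8  8  8  7  7  6  5  4  3
The bottom-right entry gives D[9][10] = 3, so no sequence of fewer than 3 edits works. Backtracking through the table gives one optimal edit sequence (3 edits):
  yaqgxiwag → ykaqgxiwag (ins k @2)
  ykaqgxiwag → ykoqgxiwag (sub a→o @3)
  ykoqgxiwag → ykotgxiwag (sub q→t @4)
Edit distance = 3.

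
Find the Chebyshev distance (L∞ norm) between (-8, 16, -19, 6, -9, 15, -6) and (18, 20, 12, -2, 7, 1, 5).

max(|x_i - y_i|) = max(|-8 - 18|, |16 - 20|, |-19 - 12|, |6 - (-2)|, |-9 - 7|, |15 - 1|, |-6 - 5|) = max(26, 4, 31, 8, 16, 14, 11) = 31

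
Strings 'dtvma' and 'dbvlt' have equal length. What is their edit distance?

Let D[i][j] be the edit distance between the first i characters of 'dtvma' and the first j characters of 'dbvlt', with D[i][0] = i, D[0][j] = j, and D[i][j] = D[i-1][j-1] if the characters match, else 1 + min(D[i-1][j], D[i][j-1], D[i-1][j-1]). Filling the table (rows: prefixes of 'dtvma', columns: prefixes of 'dbvlt'):
     ε  d  b  v  l  t
  ε  0  1  2  3  4  5
  d  1  0  1  2  3  4
  t  2  1  1  2  3  3
  v  3  2  2  1  2  3
  m  4  3  3  2  2  3
  a  5  4  4  3  3  3
The bottom-right entry gives D[5][5] = 3, so no sequence of fewer than 3 edits works. Backtracking through the table gives one optimal edit sequence (3 edits):
  dtvma → dbvma (sub t→b @2)
  dbvma → dbvla (sub m→l @4)
  dbvla → dbvlt (sub a→t @5)
Edit distance = 3.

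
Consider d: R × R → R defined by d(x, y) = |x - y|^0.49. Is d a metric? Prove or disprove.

Yes. With 0 < p = 0.49 ≤ 1, d(x,y) = |x-y|^0.49 is a metric on R. Non-negativity and symmetry are immediate; |x-y|^0.49 = 0 ⟺ |x-y| = 0 ⟺ x = y. For the triangle inequality, the function t ↦ t^0.49 is subadditive on [0,∞) when p ≤ 1, so |x-z|^0.49 ≤ (|x-y| + |y-z|)^0.49 ≤ |x-y|^0.49 + |y-z|^0.49.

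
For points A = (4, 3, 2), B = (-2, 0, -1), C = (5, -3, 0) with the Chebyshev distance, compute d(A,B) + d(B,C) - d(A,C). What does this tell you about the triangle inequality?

d(A,B) = max(6, 3, 3) = 6, d(B,C) = max(7, 3, 1) = 7, d(A,C) = max(1, 6, 2) = 6.
d(A,B) + d(B,C) - d(A,C) = 6 + 7 - 6 = 13 - 6 = 7. This is ≥ 0, so the triangle inequality holds for these points.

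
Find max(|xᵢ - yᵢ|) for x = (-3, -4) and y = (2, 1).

max(|x_i - y_i|) = max(|-3 - 2|, |-4 - 1|) = max(5, 5) = 5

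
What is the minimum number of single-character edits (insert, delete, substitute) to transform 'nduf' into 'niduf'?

Let D[i][j] be the edit distance between the first i characters of 'nduf' and the first j characters of 'niduf', with D[i][0] = i, D[0][j] = j, and D[i][j] = D[i-1][j-1] if the characters match, else 1 + min(D[i-1][j], D[i][j-1], D[i-1][j-1]). Filling the table (rows: prefixes of 'nduf', columns: prefixes of 'niduf'):
     ε  n  i  d  u  f
  ε  0  1  2  3  4  5
  n  1  0  1  2  3  4
  d  2  1  1  1  2  3
  u  3  2  2  2  1  2
  f  4  3  3  3  2  1
The bottom-right entry gives D[4][5] = 1, so no sequence of fewer than 1 edit works. Backtracking through the table gives one optimal edit sequence (1 edit):
  nduf → niduf (ins i @2)
Edit distance = 1.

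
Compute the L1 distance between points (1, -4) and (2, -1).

Σ|x_i - y_i| = |1 - 2| + |-4 - (-1)| = 1 + 3 = 4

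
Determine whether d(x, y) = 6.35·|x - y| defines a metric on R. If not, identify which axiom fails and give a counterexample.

Yes. Since |x - y| is a metric on R and 6.35 > 0, the positive scalar multiple 6.35·|x - y| is also a metric: scaling by a positive constant preserves non-negativity, identity (d=0 ⟺ |x-y|=0 ⟺ x=y), symmetry, and the triangle inequality.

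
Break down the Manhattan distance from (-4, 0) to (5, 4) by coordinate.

Σ|x_i - y_i| = |-4 - 5| + |0 - 4| = 9 + 4 = 13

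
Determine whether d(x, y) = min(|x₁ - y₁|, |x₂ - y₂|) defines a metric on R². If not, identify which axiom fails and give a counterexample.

No. d fails identity of indiscernibles: take x = (-3, 0) and y = (-3, 2). Then d(x,y) = min(|-3 - (-3)|, |0 - 2|) = min(0, 2) = 0, yet x ≠ y.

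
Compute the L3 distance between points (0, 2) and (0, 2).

(Σ|x_i - y_i|^3)^(1/3) = (|0 - 0|^3 + |2 - 2|^3)^(1/3)
= (0^3 + 0^3)^(1/3) = (0 + 0)^(1/3) = (0)^(1/3) = 0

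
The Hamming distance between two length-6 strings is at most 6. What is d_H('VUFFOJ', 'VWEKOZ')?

Differing positions: 2, 3, 4, 6. Hamming distance = 4. The maximum possible Hamming distance for length-6 strings is 6, so d_H/6 = 4/6 ≈ 0.6667.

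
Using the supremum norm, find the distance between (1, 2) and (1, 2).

max(|x_i - y_i|) = max(|1 - 1|, |2 - 2|) = max(0, 0) = 0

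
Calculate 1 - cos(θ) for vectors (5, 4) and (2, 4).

With u = (5, 4), v = (2, 4):
u·v = 5·2 + 4·4 = 10 + 16 = 26.
|u| = √(5² + 4²) = √41, |v| = √(2² + 4²) = √20, so |u||v| = √(41·20) = √820.
cos θ = (u·v)/(|u||v|) = 26/√820 ≈ 0.908
Cosine distance = 1 - cos θ ≈ 1 - 0.908 = 0.092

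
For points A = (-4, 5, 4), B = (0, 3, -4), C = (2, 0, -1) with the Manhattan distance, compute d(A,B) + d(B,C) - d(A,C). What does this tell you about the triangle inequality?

d(A,B) = 4 + 2 + 8 = 14, d(B,C) = 2 + 3 + 3 = 8, d(A,C) = 6 + 5 + 5 = 16.
d(A,B) + d(B,C) - d(A,C) = 14 + 8 - 16 = 22 - 16 = 6. This is ≥ 0, so the triangle inequality holds for these points.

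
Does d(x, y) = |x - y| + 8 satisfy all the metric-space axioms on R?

No. d fails identity of indiscernibles (specifically d(x,x) = 0): d(7, 7) = |7 - 7| + 8 = 0 + 8 = 8 ≠ 0.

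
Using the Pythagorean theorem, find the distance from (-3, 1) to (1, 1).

√(Σ(x_i - y_i)²) = √((-3 - 1)² + (1 - 1)²)
= √((-4)² + 0²) = √(16 + 0) = √16 = 4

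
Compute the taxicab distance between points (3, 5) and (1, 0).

Σ|x_i - y_i| = |3 - 1| + |5 - 0| = 2 + 5 = 7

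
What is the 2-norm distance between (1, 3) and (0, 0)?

(Σ|x_i - y_i|^2)^(1/2) = (|1 - 0|^2 + |3 - 0|^2)^(1/2)
= (1^2 + 3^2)^(1/2) = (1 + 9)^(1/2) = (10)^(1/2) ≈ 3.1623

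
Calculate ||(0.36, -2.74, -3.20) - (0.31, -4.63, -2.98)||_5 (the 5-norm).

(Σ|x_i - y_i|^5)^(1/5) = (|0.36 - 0.31|^5 + |-2.74 - (-4.63)|^5 + |-3.2 - (-2.98)|^5)^(1/5)
= (0.05^5 + 1.89^5 + 0.22^5)^(1/5) ≈ (0 + 24.1162 + 0.0005)^(1/5) = (24.1167)^(1/5) ≈ 1.89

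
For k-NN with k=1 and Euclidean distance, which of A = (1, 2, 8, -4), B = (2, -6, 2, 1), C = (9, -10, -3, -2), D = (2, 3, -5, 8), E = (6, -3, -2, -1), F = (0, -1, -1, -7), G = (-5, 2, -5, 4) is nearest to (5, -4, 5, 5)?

Distances: d(A) ≈ 11.9164, d(B) ≈ 6.1644, d(C) ≈ 12.8452, d(D) ≈ 12.9228, d(E) ≈ 9.3274, d(F) ≈ 14.6287, d(G) ≈ 15.3948. Nearest: B = (2, -6, 2, 1) with distance 6.1644.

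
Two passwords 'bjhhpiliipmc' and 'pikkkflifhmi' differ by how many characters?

Differing positions: 1, 2, 3, 4, 5, 6, 9, 10, 12. Hamming distance = 9.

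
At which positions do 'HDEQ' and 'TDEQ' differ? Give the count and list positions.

Differing positions: 1. Hamming distance = 1.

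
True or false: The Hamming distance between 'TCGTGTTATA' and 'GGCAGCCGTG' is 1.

Differing positions: 1, 2, 3, 4, 6, 7, 8, 10. Hamming distance = 8, so the claim that d_H = 1 is false.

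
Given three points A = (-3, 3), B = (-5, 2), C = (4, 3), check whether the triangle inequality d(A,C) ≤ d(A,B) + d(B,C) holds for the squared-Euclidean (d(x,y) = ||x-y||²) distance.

d(A,B) = 2² + 1² = 5, d(B,C) = 9² + 1² = 82, d(A,C) = 7² + 0² = 49.
d(A,C) = 49 ≤ 5 + 82 = 87. Triangle inequality is satisfied.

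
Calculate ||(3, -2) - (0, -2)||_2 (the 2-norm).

(Σ|x_i - y_i|^2)^(1/2) = (|3 - 0|^2 + |-2 - (-2)|^2)^(1/2)
= (3^2 + 0^2)^(1/2) = (9 + 0)^(1/2) = (9)^(1/2) = 3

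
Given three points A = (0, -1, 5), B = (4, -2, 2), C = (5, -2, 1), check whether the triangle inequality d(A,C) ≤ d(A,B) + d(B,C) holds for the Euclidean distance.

d(A,B) = √(4² + 1² + 3²) = √26 ≈ 5.099, d(B,C) = √(1² + 0² + 1²) = √2 ≈ 1.4142, d(A,C) = √(5² + 1² + 4²) = √42 ≈ 6.4807.
d(A,C) ≈ 6.4807 ≤ 5.099 + 1.4142 = 6.5132. Triangle inequality is satisfied.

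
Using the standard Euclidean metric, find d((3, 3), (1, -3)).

√(Σ(x_i - y_i)²) = √((3 - 1)² + (3 - (-3))²)
= √(2² + 6²) = √(4 + 36) = √40 ≈ 6.3246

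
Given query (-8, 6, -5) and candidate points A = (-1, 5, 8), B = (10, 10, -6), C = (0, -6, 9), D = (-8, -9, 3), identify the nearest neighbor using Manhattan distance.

Distances: d(A) = 21, d(B) = 23, d(C) = 34, d(D) = 23. Nearest: A = (-1, 5, 8) with distance 21.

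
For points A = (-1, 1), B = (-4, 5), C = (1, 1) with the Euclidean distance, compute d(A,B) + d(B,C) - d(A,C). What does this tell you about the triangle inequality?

d(A,B) = √(3² + 4²) = √25 = 5, d(B,C) = √(5² + 4²) = √41 ≈ 6.4031, d(A,C) = √(2² + 0²) = √4 = 2.
d(A,B) + d(B,C) - d(A,C) = 5 + 6.4031 - 2 = 11.4031 - 2 = 9.4031 (to 4 decimal places). This is ≥ 0, so the triangle inequality holds for these points.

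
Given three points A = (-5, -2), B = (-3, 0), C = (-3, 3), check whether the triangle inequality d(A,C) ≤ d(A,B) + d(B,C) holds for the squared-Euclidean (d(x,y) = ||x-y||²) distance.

d(A,B) = 2² + 2² = 8, d(B,C) = 0² + 3² = 9, d(A,C) = 2² + 5² = 29.
d(A,C) = 29 > 8 + 9 = 17. Triangle inequality is VIOLATED. (Squared-Euclidean is not a metric — this is a counterexample.)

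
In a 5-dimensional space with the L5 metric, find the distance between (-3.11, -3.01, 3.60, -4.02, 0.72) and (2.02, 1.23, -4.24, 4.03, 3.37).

(Σ|x_i - y_i|^5)^(1/5) = (|-3.11 - 2.02|^5 + |-3.01 - 1.23|^5 + |3.6 - (-4.24)|^5 + |-4.02 - 4.03|^5 + |0.72 - 3.37|^5)^(1/5)
= (5.13^5 + 4.24^5 + 7.84^5 + 8.05^5 + 2.65^5)^(1/5) ≈ (3552.9314 + 1370.343 + 29619.6767 + 33804.8803 + 130.6861)^(1/5) = (68478.5175)^(1/5) ≈ 9.2707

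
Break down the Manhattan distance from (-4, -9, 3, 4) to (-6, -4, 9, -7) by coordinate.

Σ|x_i - y_i| = |-4 - (-6)| + |-9 - (-4)| + |3 - 9| + |4 - (-7)| = 2 + 5 + 6 + 11 = 24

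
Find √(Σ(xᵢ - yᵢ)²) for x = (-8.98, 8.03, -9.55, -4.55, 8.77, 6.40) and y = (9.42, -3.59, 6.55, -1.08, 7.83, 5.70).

√(Σ(x_i - y_i)²) = √((-8.98 - 9.42)² + (8.03 - (-3.59))² + (-9.55 - 6.55)² + (-4.55 - (-1.08))² + (8.77 - 7.83)² + (6.4 - 5.7)²)
= √((-18.4)² + 11.62² + (-16.1)² + (-3.47)² + 0.94² + 0.7²) = √(338.56 + 135.0244 + 259.21 + 12.0409 + 0.8836 + 0.49) = √746.2089 ≈ 27.3168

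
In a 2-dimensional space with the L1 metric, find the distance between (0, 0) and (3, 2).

Σ|x_i - y_i| = |0 - 3| + |0 - 2| = 3 + 2 = 5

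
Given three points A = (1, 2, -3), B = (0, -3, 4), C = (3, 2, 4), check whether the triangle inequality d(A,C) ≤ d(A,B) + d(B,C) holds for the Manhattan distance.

d(A,B) = 1 + 5 + 7 = 13, d(B,C) = 3 + 5 + 0 = 8, d(A,C) = 2 + 0 + 7 = 9.
d(A,C) = 9 ≤ 13 + 8 = 21. Triangle inequality is satisfied.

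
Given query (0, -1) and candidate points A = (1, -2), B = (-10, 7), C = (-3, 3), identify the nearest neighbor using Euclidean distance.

Distances: d(A) ≈ 1.4142, d(B) ≈ 12.8062, d(C) = 5. Nearest: A = (1, -2) with distance 1.4142.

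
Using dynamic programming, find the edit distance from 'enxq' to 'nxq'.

Let D[i][j] be the edit distance between the first i characters of 'enxq' and the first j characters of 'nxq', with D[i][0] = i, D[0][j] = j, and D[i][j] = D[i-1][j-1] if the characters match, else 1 + min(D[i-1][j], D[i][j-1], D[i-1][j-1]). Filling the table (rows: prefixes of 'enxq', columns: prefixes of 'nxq'):
     ε  n  x  q
  ε  0  1  2  3
  e  1  1  2  3
  n  2  1  2  3
  x  3  2  1  2
  q  4  3  2  1
The bottom-right entry gives D[4][3] = 1, so no sequence of fewer than 1 edit works. Backtracking through the table gives one optimal edit sequence (1 edit):
  enxq → nxq (del e @1)
Edit distance = 1.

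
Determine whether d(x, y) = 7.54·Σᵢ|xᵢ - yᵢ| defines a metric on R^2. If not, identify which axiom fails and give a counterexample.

Yes. The L1 (Manhattan) norm induces a metric on R^2, and multiplying a metric by a positive constant 7.54 > 0 preserves all four axioms: non-negativity (7.54·||x-y|| ≥ 0), identity (7.54·||x-y|| = 0 ⟺ ||x-y|| = 0 ⟺ x = y), symmetry (||x-y|| = ||y-x||), and the triangle inequality (7.54·||x-z|| ≤ 7.54·||x-y|| + 7.54·||y-z||). So d is a metric.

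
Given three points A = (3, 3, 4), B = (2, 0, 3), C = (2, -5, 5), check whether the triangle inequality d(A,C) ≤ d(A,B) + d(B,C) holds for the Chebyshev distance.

d(A,B) = max(1, 3, 1) = 3, d(B,C) = max(0, 5, 2) = 5, d(A,C) = max(1, 8, 1) = 8.
d(A,C) = 8 ≤ 3 + 5 = 8. Triangle inequality is satisfied.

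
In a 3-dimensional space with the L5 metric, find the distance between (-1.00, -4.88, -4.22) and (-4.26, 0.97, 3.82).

(Σ|x_i - y_i|^5)^(1/5) = (|-1 - (-4.26)|^5 + |-4.88 - 0.97|^5 + |-4.22 - 3.82|^5)^(1/5)
= (3.26^5 + 5.85^5 + 8.04^5)^(1/5) ≈ (368.2036 + 6851.4001 + 33595.4331)^(1/5) = (40815.0368)^(1/5) ≈ 8.3592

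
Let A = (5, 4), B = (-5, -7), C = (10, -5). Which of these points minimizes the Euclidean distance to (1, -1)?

Distances: d(A) ≈ 6.4031, d(B) ≈ 8.4853, d(C) ≈ 9.8489. Nearest: A = (5, 4) with distance 6.4031.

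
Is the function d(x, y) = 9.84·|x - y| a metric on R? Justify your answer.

Yes. Since |x - y| is a metric on R and 9.84 > 0, the positive scalar multiple 9.84·|x - y| is also a metric: scaling by a positive constant preserves non-negativity, identity (d=0 ⟺ |x-y|=0 ⟺ x=y), symmetry, and the triangle inequality.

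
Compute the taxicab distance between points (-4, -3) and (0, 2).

Σ|x_i - y_i| = |-4 - 0| + |-3 - 2| = 4 + 5 = 9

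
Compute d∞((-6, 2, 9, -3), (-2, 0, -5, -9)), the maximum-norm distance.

max(|x_i - y_i|) = max(|-6 - (-2)|, |2 - 0|, |9 - (-5)|, |-3 - (-9)|) = max(4, 2, 14, 6) = 14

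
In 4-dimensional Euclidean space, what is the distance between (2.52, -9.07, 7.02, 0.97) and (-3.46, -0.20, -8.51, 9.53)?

√(Σ(x_i - y_i)²) = √((2.52 - (-3.46))² + (-9.07 - (-0.2))² + (7.02 - (-8.51))² + (0.97 - 9.53)²)
= √(5.98² + (-8.87)² + 15.53² + (-8.56)²) = √(35.7604 + 78.6769 + 241.1809 + 73.2736) = √428.8918 ≈ 20.7097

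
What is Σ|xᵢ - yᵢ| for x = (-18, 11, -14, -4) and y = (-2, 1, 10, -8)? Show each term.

Σ|x_i - y_i| = |-18 - (-2)| + |11 - 1| + |-14 - 10| + |-4 - (-8)| = 16 + 10 + 24 + 4 = 54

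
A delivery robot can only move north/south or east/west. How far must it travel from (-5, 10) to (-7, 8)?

Σ|x_i - y_i| = |-5 - (-7)| + |10 - 8| = 2 + 2 = 4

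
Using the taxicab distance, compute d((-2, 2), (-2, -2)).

Σ|x_i - y_i| = |-2 - (-2)| + |2 - (-2)| = 0 + 4 = 4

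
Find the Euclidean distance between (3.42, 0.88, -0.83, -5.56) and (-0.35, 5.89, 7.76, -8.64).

√(Σ(x_i - y_i)²) = √((3.42 - (-0.35))² + (0.88 - 5.89)² + (-0.83 - 7.76)² + (-5.56 - (-8.64))²)
= √(3.77² + (-5.01)² + (-8.59)² + 3.08²) = √(14.2129 + 25.1001 + 73.7881 + 9.4864) = √122.5875 ≈ 11.0719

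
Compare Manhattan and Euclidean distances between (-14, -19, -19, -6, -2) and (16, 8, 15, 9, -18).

L1 = |-14 - 16| + |-19 - 8| + |-19 - 15| + |-6 - 9| + |-2 - (-18)| = 30 + 27 + 34 + 15 + 16 = 122
L2 = √(30² + 27² + 34² + 15² + 16²) = √3266 ≈ 57.1489
L1 ≥ L2 always (equality iff movement is along one axis); L1 > L2 here.
Ratio L1/L2 = 122/√3266 ≈ 2.1348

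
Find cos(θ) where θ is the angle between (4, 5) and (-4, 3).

With u = (4, 5), v = (-4, 3):
u·v = 4·(-4) + 5·3 = (-16) + 15 = -1.
|u| = √(4² + 5²) = √41, |v| = √((-4)² + 3²) = √25, so |u||v| = √(41·25) = √1025.
cos θ = (u·v)/(|u||v|) = -1/√1025 ≈ -0.0312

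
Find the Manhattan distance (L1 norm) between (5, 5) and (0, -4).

Σ|x_i - y_i| = |5 - 0| + |5 - (-4)| = 5 + 9 = 14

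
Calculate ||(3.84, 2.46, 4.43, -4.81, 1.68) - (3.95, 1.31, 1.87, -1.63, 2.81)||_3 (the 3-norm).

(Σ|x_i - y_i|^3)^(1/3) = (|3.84 - 3.95|^3 + |2.46 - 1.31|^3 + |4.43 - 1.87|^3 + |-4.81 - (-1.63)|^3 + |1.68 - 2.81|^3)^(1/3)
= (0.11^3 + 1.15^3 + 2.56^3 + 3.18^3 + 1.13^3)^(1/3) ≈ (0.0013 + 1.5209 + 16.7772 + 32.1574 + 1.4429)^(1/3) = (51.8997)^(1/3) ≈ 3.7301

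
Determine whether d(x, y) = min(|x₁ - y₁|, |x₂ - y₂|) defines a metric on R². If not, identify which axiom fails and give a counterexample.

No. d fails identity of indiscernibles: take x = (4, 0) and y = (4, 3). Then d(x,y) = min(|4 - 4|, |0 - 3|) = min(0, 3) = 0, yet x ≠ y.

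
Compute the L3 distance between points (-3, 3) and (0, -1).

(Σ|x_i - y_i|^3)^(1/3) = (|-3 - 0|^3 + |3 - (-1)|^3)^(1/3)
= (3^3 + 4^3)^(1/3) = (27 + 64)^(1/3) = (91)^(1/3) ≈ 4.4979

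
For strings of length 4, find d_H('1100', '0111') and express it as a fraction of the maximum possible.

Differing positions: 1, 3, 4. Hamming distance = 3. The maximum possible Hamming distance for length-4 strings is 4, so d_H/4 = 3/4 = 0.75.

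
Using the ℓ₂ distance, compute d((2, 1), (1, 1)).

(Σ|x_i - y_i|^2)^(1/2) = (|2 - 1|^2 + |1 - 1|^2)^(1/2)
= (1^2 + 0^2)^(1/2) = (1 + 0)^(1/2) = (1)^(1/2) = 1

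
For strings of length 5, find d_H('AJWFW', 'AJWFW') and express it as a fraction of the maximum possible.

Differing positions: none. Hamming distance = 0. The maximum possible Hamming distance for length-5 strings is 5, so d_H/5 = 0/5 = 0.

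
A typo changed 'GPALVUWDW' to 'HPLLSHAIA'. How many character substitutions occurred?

Differing positions: 1, 3, 5, 6, 7, 8, 9. Hamming distance = 7.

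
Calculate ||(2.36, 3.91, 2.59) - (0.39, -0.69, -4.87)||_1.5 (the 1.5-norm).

(Σ|x_i - y_i|^1.5)^(1/1.5) = (|2.36 - 0.39|^1.5 + |3.91 - (-0.69)|^1.5 + |2.59 - (-4.87)|^1.5)^(1/1.5)
= (1.97^1.5 + 4.6^1.5 + 7.46^1.5)^(1/1.5) ≈ (2.765 + 9.8659 + 20.3755)^(1/1.5) = (33.0064)^(1/1.5) ≈ 10.2896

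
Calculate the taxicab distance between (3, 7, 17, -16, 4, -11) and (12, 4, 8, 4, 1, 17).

Σ|x_i - y_i| = |3 - 12| + |7 - 4| + |17 - 8| + |-16 - 4| + |4 - 1| + |-11 - 17| = 9 + 3 + 9 + 20 + 3 + 28 = 72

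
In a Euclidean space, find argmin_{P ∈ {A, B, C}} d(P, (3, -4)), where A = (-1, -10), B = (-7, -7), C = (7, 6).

Distances: d(A) ≈ 7.2111, d(B) ≈ 10.4403, d(C) ≈ 10.7703. Nearest: A = (-1, -10) with distance 7.2111.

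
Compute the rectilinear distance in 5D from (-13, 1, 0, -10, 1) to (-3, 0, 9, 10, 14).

Σ|x_i - y_i| = |-13 - (-3)| + |1 - 0| + |0 - 9| + |-10 - 10| + |1 - 14| = 10 + 1 + 9 + 20 + 13 = 53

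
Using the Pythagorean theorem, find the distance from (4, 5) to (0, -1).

√(Σ(x_i - y_i)²) = √((4 - 0)² + (5 - (-1))²)
= √(4² + 6²) = √(16 + 36) = √52 ≈ 7.2111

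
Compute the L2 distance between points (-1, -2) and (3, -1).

(Σ|x_i - y_i|^2)^(1/2) = (|-1 - 3|^2 + |-2 - (-1)|^2)^(1/2)
= (4^2 + 1^2)^(1/2) = (16 + 1)^(1/2) = (17)^(1/2) ≈ 4.1231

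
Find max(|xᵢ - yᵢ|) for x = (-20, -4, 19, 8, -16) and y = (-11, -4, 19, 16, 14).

max(|x_i - y_i|) = max(|-20 - (-11)|, |-4 - (-4)|, |19 - 19|, |8 - 16|, |-16 - 14|) = max(9, 0, 0, 8, 30) = 30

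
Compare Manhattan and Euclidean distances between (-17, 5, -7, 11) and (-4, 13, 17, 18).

L1 = |-17 - (-4)| + |5 - 13| + |-7 - 17| + |11 - 18| = 13 + 8 + 24 + 7 = 52
L2 = √(13² + 8² + 24² + 7²) = √858 ≈ 29.2916
L1 ≥ L2 always (equality iff movement is along one axis); L1 > L2 here.
Ratio L1/L2 = 52/√858 ≈ 1.7753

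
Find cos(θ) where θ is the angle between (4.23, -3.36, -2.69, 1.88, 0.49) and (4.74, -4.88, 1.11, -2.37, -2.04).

With u = (4.23, -3.36, -2.69, 1.88, 0.49), v = (4.74, -4.88, 1.11, -2.37, -2.04):
u·v = 4.23·4.74 + (-3.36)·(-4.88) + (-2.69)·1.11 + 1.88·(-2.37) + 0.49·(-2.04) = 20.0502 + 16.3968 + (-2.9859) + (-4.4556) + (-0.9996) = 28.0059.
|u| = √(4.23² + (-3.36)² + (-2.69)² + 1.88² + 0.49²) = √(17.8929 + 11.2896 + 7.2361 + 3.5344 + 0.2401) = √40.1931, |v| = √(4.74² + (-4.88)² + 1.11² + (-2.37)² + (-2.04)²) = √(22.4676 + 23.8144 + 1.2321 + 5.6169 + 4.1616) = √57.2926.
cos θ = (u·v)/(|u||v|) = 28.0059/(√40.1931·√57.2926) ≈ 0.5836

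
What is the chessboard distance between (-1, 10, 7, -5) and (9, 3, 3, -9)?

max(|x_i - y_i|) = max(|-1 - 9|, |10 - 3|, |7 - 3|, |-5 - (-9)|) = max(10, 7, 4, 4) = 10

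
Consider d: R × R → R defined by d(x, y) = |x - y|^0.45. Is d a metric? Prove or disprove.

Yes. With 0 < p = 0.45 ≤ 1, d(x,y) = |x-y|^0.45 is a metric on R. Non-negativity and symmetry are immediate; |x-y|^0.45 = 0 ⟺ |x-y| = 0 ⟺ x = y. For the triangle inequality, the function t ↦ t^0.45 is subadditive on [0,∞) when p ≤ 1, so |x-z|^0.45 ≤ (|x-y| + |y-z|)^0.45 ≤ |x-y|^0.45 + |y-z|^0.45.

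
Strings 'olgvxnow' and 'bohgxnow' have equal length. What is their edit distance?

Let D[i][j] be the edit distance between the first i characters of 'olgvxnow' and the first j characters of 'bohgxnow', with D[i][0] = i, D[0][j] = j, and D[i][j] = D[i-1][j-1] if the characters match, else 1 + min(D[i-1][j], D[i][j-1], D[i-1][j-1]). Filling the table (rows: prefixes of 'olgvxnow', columns: prefixes of 'bohgxnow'):
     ε  b  o  h  g  x  n  o  w
  ε  0  1  2  3  4  5  6  7  8
  o  1  1  1  2  3  4  5  6  7
  l  2  2  2  2  3  4  5  6  7
  g  3  3  3  3  2  3  4  5  6
  v  4  4  4  4  3  3  4  5  6
  x  5  5  5  5  4  3  4  5  6
  n  6  6  6  6  5  4  3  4  5
  o  7  7  6  7  6  5  4  3  4
  w  8  8  7  7  7  6  5  4  3
The bottom-right entry gives D[8][8] = 3, so no sequence of fewer than 3 edits works. Backtracking through the table gives one optimal edit sequence (3 edits):
  olgvxnow → bolgvxnow (ins b @1)
  bolgvxnow → bohgvxnow (sub l→h @3)
  bohgvxnow → bohgxnow (del v @5)
Edit distance = 3.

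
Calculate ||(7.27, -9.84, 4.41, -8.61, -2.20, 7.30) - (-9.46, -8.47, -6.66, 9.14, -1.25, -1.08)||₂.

√(Σ(x_i - y_i)²) = √((7.27 - (-9.46))² + (-9.84 - (-8.47))² + (4.41 - (-6.66))² + (-8.61 - 9.14)² + (-2.2 - (-1.25))² + (7.3 - (-1.08))²)
= √(16.73² + (-1.37)² + 11.07² + (-17.75)² + (-0.95)² + 8.38²) = √(279.8929 + 1.8769 + 122.5449 + 315.0625 + 0.9025 + 70.2244) = √790.5041 ≈ 28.1159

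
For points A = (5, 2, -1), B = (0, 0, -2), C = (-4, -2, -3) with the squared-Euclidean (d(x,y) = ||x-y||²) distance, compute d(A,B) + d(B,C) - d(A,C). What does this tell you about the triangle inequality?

d(A,B) = 5² + 2² + 1² = 30, d(B,C) = 4² + 2² + 1² = 21, d(A,C) = 9² + 4² + 2² = 101.
d(A,B) + d(B,C) - d(A,C) = 30 + 21 - 101 = 51 - 101 = -50. This is < 0, so the triangle inequality FAILS for these points (squared-Euclidean is not a metric).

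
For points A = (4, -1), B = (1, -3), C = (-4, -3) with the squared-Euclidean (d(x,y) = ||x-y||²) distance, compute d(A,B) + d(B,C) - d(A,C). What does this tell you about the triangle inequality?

d(A,B) = 3² + 2² = 13, d(B,C) = 5² + 0² = 25, d(A,C) = 8² + 2² = 68.
d(A,B) + d(B,C) - d(A,C) = 13 + 25 - 68 = 38 - 68 = -30. This is < 0, so the triangle inequality FAILS for these points (squared-Euclidean is not a metric).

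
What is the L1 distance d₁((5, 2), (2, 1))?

Σ|x_i - y_i| = |5 - 2| + |2 - 1| = 3 + 1 = 4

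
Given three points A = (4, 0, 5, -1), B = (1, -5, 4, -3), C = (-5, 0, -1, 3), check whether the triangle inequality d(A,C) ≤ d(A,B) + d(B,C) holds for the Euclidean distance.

d(A,B) = √(3² + 5² + 1² + 2²) = √39 ≈ 6.245, d(B,C) = √(6² + 5² + 5² + 6²) = √122 ≈ 11.0454, d(A,C) = √(9² + 0² + 6² + 4²) = √133 ≈ 11.5326.
d(A,C) ≈ 11.5326 ≤ 6.245 + 11.0454 = 17.2904. Triangle inequality is satisfied.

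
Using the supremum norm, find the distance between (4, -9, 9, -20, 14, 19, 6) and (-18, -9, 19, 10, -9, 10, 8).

max(|x_i - y_i|) = max(|4 - (-18)|, |-9 - (-9)|, |9 - 19|, |-20 - 10|, |14 - (-9)|, |19 - 10|, |6 - 8|) = max(22, 0, 10, 30, 23, 9, 2) = 30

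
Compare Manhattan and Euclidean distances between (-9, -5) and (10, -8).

L1 = |-9 - 10| + |-5 - (-8)| = 19 + 3 = 22
L2 = √(19² + 3²) = √370 ≈ 19.2354
L1 ≥ L2 always (equality iff movement is along one axis); L1 > L2 here.
Ratio L1/L2 = 22/√370 ≈ 1.1437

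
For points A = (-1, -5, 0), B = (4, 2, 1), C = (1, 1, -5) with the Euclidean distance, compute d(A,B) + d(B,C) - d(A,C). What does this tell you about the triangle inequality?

d(A,B) = √(5² + 7² + 1²) = √75 ≈ 8.6603, d(B,C) = √(3² + 1² + 6²) = √46 ≈ 6.7823, d(A,C) = √(2² + 6² + 5²) = √65 ≈ 8.0623.
d(A,B) + d(B,C) - d(A,C) = 8.6603 + 6.7823 - 8.0623 = 15.4426 - 8.0623 = 7.3803 (to 4 decimal places). This is ≥ 0, so the triangle inequality holds for these points.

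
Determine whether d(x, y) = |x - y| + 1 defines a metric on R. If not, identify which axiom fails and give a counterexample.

No. d fails identity of indiscernibles (specifically d(x,x) = 0): d(7, 7) = |7 - 7| + 1 = 0 + 1 = 1 ≠ 0.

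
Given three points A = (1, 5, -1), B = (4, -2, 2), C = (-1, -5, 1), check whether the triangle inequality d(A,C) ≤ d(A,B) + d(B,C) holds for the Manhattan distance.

d(A,B) = 3 + 7 + 3 = 13, d(B,C) = 5 + 3 + 1 = 9, d(A,C) = 2 + 10 + 2 = 14.
d(A,C) = 14 ≤ 13 + 9 = 22. Triangle inequality is satisfied.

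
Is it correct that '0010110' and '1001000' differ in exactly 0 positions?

Differing positions: 1, 3, 4, 5, 6. Hamming distance = 5, so the claim that d_H = 0 is false.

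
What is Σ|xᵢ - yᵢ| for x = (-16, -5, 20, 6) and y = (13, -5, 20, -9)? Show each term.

Σ|x_i - y_i| = |-16 - 13| + |-5 - (-5)| + |20 - 20| + |6 - (-9)| = 29 + 0 + 0 + 15 = 44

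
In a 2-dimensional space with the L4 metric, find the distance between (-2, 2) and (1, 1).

(Σ|x_i - y_i|^4)^(1/4) = (|-2 - 1|^4 + |2 - 1|^4)^(1/4)
= (3^4 + 1^4)^(1/4) = (81 + 1)^(1/4) = (82)^(1/4) ≈ 3.0092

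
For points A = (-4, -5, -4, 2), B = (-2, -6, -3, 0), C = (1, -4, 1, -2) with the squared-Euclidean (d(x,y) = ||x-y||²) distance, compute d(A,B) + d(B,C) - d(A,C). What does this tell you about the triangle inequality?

d(A,B) = 2² + 1² + 1² + 2² = 10, d(B,C) = 3² + 2² + 4² + 2² = 33, d(A,C) = 5² + 1² + 5² + 4² = 67.
d(A,B) + d(B,C) - d(A,C) = 10 + 33 - 67 = 43 - 67 = -24. This is < 0, so the triangle inequality FAILS for these points (squared-Euclidean is not a metric).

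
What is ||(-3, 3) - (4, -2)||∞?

max(|x_i - y_i|) = max(|-3 - 4|, |3 - (-2)|) = max(7, 5) = 7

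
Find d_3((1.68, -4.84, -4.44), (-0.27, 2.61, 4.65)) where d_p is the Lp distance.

(Σ|x_i - y_i|^3)^(1/3) = (|1.68 - (-0.27)|^3 + |-4.84 - 2.61|^3 + |-4.44 - 4.65|^3)^(1/3)
= (1.95^3 + 7.45^3 + 9.09^3)^(1/3) ≈ (7.4149 + 413.4936 + 751.0894)^(1/3) = (1171.9979)^(1/3) ≈ 10.5433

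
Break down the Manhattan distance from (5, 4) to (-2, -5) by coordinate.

Σ|x_i - y_i| = |5 - (-2)| + |4 - (-5)| = 7 + 9 = 16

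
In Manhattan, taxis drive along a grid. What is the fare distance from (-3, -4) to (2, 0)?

Σ|x_i - y_i| = |-3 - 2| + |-4 - 0| = 5 + 4 = 9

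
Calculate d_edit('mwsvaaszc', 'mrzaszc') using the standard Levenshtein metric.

Let D[i][j] be the edit distance between the first i characters of 'mwsvaaszc' and the first j characters of 'mrzaszc', with D[i][0] = i, D[0][j] = j, and D[i][j] = D[i-1][j-1] if the characters match, else 1 + min(D[i-1][j], D[i][j-1], D[i-1][j-1]). Filling the table (rows: prefixes of 'mwsvaaszc', columns: prefixes of 'mrzaszc'):
     ε  m  r  z  a  s  z  c
  ε  0  1  2  3  4  5  6  7
  m  1  0  1  2  3  4  5  6
  w  2  1  1  2  3  4  5  6
  s  3  2  2  2  3  3  4  5
  v  4  3  3  3  3  4  4  5
  a  5  4  4  4  3  4  5  5
  a  6  5  5  5  4  4  5  6
  s  7  6  6  6  5  4  5  6
  z  8  7  7  6  6  5  4  5
  c  9  8  8  7  7  6  5  4
The bottom-right entry gives D[9][7] = 4, so no sequence of fewer than 4 edits works. Backtracking through the table gives one optimal edit sequence (4 edits):
  mwsvaaszc → msvaaszc (del w @2)
  msvaaszc → mvaaszc (del s @2)
  mvaaszc → mraaszc (sub v→r @2)
  mraaszc → mrzaszc (sub a→z @3)
Edit distance = 4.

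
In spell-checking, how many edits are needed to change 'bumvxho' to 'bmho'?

Let D[i][j] be the edit distance between the first i characters of 'bumvxho' and the first j characters of 'bmho', with D[i][0] = i, D[0][j] = j, and D[i][j] = D[i-1][j-1] if the characters match, else 1 + min(D[i-1][j], D[i][j-1], D[i-1][j-1]). Filling the table (rows: prefixes of 'bumvxho', columns: prefixes of 'bmho'):
     ε  b  m  h  o
  ε  0  1  2  3  4
  b  1  0  1  2  3
  u  2  1  1  2  3
  m  3  2  1  2  3
  v  4  3  2  2  3
  x  5  4  3  3  3
  h  6  5  4  3  4
  o  7  6  5  4  3
The bottom-right entry gives D[7][4] = 3, so no sequence of fewer than 3 edits works. Backtracking through the table gives one optimal edit sequence (3 edits):
  bumvxho → bmvxho (del u @2)
  bmvxho → bmxho (del v @3)
  bmxho → bmho (del x @3)
Edit distance = 3.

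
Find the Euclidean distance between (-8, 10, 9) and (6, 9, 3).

√(Σ(x_i - y_i)²) = √((-8 - 6)² + (10 - 9)² + (9 - 3)²)
= √((-14)² + 1² + 6²) = √(196 + 1 + 36) = √233 ≈ 15.2643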